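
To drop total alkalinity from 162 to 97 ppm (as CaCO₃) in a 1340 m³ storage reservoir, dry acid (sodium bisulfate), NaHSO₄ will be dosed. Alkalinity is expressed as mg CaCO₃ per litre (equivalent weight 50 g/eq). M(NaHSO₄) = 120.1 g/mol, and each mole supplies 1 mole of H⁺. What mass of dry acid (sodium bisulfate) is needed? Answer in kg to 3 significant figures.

209 kg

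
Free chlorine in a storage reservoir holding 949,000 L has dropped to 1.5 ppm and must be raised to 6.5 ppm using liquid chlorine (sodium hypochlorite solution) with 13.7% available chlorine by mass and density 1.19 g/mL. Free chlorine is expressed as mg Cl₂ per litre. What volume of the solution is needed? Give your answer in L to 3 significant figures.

29.1 L

Chlorine deficit: 6.5 − 1.5 = 5 ppm = 5 mg/L as Cl₂.
Cl₂ equivalent needed: 5 mg/L × 949,000 L = 4,745,000 mg = 4745 g.
Product at 13.7% available chlorine: 4745 / 0.137 = 34,640 g.
Volume at density 1.19 g/mL: 34,640 g ÷ 1.19 g/mL = 29,110 mL.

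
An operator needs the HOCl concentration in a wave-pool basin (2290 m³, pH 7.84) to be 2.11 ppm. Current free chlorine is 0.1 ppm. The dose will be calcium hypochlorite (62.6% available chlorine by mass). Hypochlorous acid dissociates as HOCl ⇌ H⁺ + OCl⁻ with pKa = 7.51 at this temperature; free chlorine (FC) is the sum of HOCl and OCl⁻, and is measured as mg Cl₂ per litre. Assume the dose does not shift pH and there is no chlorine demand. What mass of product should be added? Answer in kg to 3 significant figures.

Volume: 2290 m³ = 2,290,000 L.
[OCl⁻]/[HOCl] = 10^(pH − pKa) = 10^(7.84 − 7.51) = 2.138; fraction as HOCl = 1/(1 + 2.138) = 0.3187.
Free chlorine required for 2.11 ppm HOCl: 2.11 / 0.3187 = 6.621 ppm.
FC to add: 6.621 − 0.1 = 6.521 mg/L as Cl₂.
Cl₂ equivalent: 6.521 mg/L × 2,290,000 L = 14,930 g.
Product at 62.6% available Cl: 14,930 / 0.626 = 23,860 g.

23.9 kg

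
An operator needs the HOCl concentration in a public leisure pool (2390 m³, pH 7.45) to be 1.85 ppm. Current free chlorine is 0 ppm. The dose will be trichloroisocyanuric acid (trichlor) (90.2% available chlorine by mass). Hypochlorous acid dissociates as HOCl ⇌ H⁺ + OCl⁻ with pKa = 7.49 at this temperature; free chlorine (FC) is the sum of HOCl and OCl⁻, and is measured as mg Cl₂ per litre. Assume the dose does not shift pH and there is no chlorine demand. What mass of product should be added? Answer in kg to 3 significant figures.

9.37 kg

Volume: 2390 m³ = 2,390,000 L.
[OCl⁻]/[HOCl] = 10^(pH − pKa) = 10^(7.45 − 7.49) = 0.912; fraction as HOCl = 1/(1 + 0.912) = 0.523.
Free chlorine required for 1.85 ppm HOCl: 1.85 / 0.523 = 3.537 ppm.
FC to add: 3.537 − 0 = 3.537 mg/L as Cl₂.
Cl₂ equivalent: 3.537 mg/L × 2,390,000 L = 8454 g.
Product at 90.2% available Cl: 8454 / 0.902 = 9372 g.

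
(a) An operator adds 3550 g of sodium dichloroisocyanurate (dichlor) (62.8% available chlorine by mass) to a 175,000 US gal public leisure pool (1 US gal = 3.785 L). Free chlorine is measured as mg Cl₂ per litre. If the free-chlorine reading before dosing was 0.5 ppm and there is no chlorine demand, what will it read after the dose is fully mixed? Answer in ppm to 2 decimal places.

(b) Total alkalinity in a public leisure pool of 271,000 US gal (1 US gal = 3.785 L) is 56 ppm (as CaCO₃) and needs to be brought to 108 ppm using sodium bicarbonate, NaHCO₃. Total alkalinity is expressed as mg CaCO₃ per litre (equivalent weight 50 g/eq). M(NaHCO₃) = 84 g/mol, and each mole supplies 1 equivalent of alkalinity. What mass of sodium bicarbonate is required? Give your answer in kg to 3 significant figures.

(a) Volume: 175,000 US gal × 3.785 L/gal = 662,375 L.
(a) Available chlorine delivered: 3550 g × 0.628 = 2229 g as Cl₂.
(a) Concentration rise: 2229 g / 662,375 L = 3.366 mg/L = 3.37 ppm.
(a) Final FC: 0.5 + 3.37 = 3.87 ppm.

(b) Volume: 271,000 US gal × 3.785 L/gal = 1,025,735 L.
(b) Alkalinity to add: (108 − 56) = 52 mg/L as CaCO₃ × 1,025,735 L = 53,340 g as CaCO₃.
(b) Equivalents: 53,340 g ÷ 50 g/eq = 1067 eq.
(b) NaHCO₃ supplies 1 eq per mole → 1067 mol.
(b) Mass: 1067 mol × 84 g/mol = 89,610 g.

(a) 3.87 ppm; (b) 89.6 kg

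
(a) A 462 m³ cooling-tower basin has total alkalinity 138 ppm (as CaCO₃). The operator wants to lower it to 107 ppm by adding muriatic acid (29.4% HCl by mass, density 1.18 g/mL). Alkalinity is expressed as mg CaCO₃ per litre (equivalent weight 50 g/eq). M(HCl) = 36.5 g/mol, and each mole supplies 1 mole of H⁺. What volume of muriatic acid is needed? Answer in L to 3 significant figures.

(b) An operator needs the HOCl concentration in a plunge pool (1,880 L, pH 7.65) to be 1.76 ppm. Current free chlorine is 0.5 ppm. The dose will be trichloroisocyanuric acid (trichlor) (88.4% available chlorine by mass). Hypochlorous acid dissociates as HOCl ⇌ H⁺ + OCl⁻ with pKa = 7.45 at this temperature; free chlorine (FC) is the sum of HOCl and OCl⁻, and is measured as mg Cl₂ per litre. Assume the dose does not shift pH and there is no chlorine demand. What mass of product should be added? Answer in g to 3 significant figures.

(a) 30.1 L; (b) 8.61 g

(a) Volume: 462 m³ = 462,000 L.
(a) Alkalinity to neutralize: (138 − 107) = 31 mg/L as CaCO₃ × 462,000 L = 14,320 g as CaCO₃.
(a) Equivalents of H⁺ required: 14,320 ÷ 50 g/eq = 286.4 eq = 286.4 mol HCl.
(a) Mass of HCl: 286.4 × 36.5 = 10,460 g.
(a) Mass of 29.4% solution: 10,460 / 0.294 = 35,560 g.
(a) Volume: 35,560 g ÷ 1.18 g/mL = 30,140 mL.

(b) [OCl⁻]/[HOCl] = 10^(pH − pKa) = 10^(7.65 − 7.45) = 1.585; fraction as HOCl = 1/(1 + 1.585) = 0.3869.
(b) Free chlorine required for 1.76 ppm HOCl: 1.76 / 0.3869 = 4.549 ppm.
(b) FC to add: 4.549 − 0.5 = 4.049 mg/L as Cl₂.
(b) Cl₂ equivalent: 4.049 mg/L × 1,880 L = 7.613 g.
(b) Product at 88.4% available Cl: 7.613 / 0.884 = 8.612 g.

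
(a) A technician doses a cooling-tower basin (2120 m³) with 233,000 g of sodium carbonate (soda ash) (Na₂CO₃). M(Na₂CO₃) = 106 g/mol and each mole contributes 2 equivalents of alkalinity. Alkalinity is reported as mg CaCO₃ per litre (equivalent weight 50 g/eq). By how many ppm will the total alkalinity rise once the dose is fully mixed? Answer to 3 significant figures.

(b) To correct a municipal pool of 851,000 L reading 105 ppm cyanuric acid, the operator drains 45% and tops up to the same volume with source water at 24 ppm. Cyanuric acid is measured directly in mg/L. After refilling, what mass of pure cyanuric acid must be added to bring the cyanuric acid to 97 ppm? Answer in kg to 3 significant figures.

(a) Volume: 2120 m³ = 2,120,000 L.
(a) Moles of Na₂CO₃: 233,000 g ÷ 106 g/mol = 2198 mol → 4396 eq of alkalinity.
(a) As CaCO₃: 4396 eq × 50 g/eq = 219,800 g.
(a) Rise: 219,800 g / 2,120,000 L × 1000 = 103.7 mg/L.

(b) After draining 45% and refilling: 105 × 0.55 + 24 × 0.45 = 68.55 ppm.
(b) Deficit to target: 97 − 68.55 = 28.45 mg/L.
(b) Mass: 28.45 mg/L × 851,000 L = 24,210 g cyanuric acid.

(a) 104 ppm; (b) 24.2 kg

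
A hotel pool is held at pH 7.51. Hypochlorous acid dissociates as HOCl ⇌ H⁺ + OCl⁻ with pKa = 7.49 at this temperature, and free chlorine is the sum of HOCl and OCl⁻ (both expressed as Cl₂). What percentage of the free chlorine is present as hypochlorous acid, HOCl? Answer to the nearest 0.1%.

[OCl⁻]/[HOCl] = 10^(pH − pKa) = 10^(7.51 − 7.49) = 10^0.02 = 1.047.
Fraction as HOCl = 1 / (1 + 1.047) = 0.4885.

48.8%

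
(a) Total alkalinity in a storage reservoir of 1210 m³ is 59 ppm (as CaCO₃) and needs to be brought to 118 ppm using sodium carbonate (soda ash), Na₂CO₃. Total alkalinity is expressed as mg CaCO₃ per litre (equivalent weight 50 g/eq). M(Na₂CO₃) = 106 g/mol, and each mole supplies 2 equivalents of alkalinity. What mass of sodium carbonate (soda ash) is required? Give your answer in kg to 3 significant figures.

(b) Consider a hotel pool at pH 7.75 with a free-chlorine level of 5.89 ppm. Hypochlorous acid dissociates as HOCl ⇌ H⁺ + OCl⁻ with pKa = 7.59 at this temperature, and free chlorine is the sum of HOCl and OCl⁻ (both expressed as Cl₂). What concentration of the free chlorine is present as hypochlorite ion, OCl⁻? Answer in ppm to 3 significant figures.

(a) 75.7 kg; (b) 3.48 ppm

(a) Volume: 1210 m³ = 1,210,000 L.
(a) Alkalinity to add: (118 − 59) = 59 mg/L as CaCO₃ × 1,210,000 L = 71,390 g as CaCO₃.
(a) Equivalents: 71,390 g ÷ 50 g/eq = 1428 eq.
(a) Each mole of Na₂CO₃ supplies 2 eq, so 1428 / 2 = 713.9 mol.
(a) Mass: 713.9 mol × 106 g/mol = 75,670 g.

(b) [OCl⁻]/[HOCl] = 10^(pH − pKa) = 10^(7.75 − 7.59) = 10^0.16 = 1.445.
(b) Fraction as HOCl = 1 / (1 + 1.445) = 0.4089.
(b) OCl⁻ = (1 − 0.4089) × 5.89 ppm = 3.481 ppm.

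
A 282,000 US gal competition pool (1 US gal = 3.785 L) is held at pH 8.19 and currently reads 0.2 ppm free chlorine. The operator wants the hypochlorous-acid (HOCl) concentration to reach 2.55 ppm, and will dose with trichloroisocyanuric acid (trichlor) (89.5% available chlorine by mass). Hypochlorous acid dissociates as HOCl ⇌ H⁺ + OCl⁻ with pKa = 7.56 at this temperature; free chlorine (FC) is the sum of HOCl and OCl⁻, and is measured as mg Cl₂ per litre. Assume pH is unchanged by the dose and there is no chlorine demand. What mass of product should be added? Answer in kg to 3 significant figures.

15.8 kg

Volume: 282,000 US gal × 3.785 L/gal = 1,067,370 L.
[OCl⁻]/[HOCl] = 10^(pH − pKa) = 10^(8.19 − 7.56) = 4.266; fraction as HOCl = 1/(1 + 4.266) = 0.1899.
Free chlorine required for 2.55 ppm HOCl: 2.55 / 0.1899 = 13.43 ppm.
FC to add: 13.43 − 0.2 = 13.23 mg/L as Cl₂.
Cl₂ equivalent: 13.23 mg/L × 1,067,370 L = 14,120 g.
Product at 89.5% available Cl: 14,120 / 0.895 = 15,780 g.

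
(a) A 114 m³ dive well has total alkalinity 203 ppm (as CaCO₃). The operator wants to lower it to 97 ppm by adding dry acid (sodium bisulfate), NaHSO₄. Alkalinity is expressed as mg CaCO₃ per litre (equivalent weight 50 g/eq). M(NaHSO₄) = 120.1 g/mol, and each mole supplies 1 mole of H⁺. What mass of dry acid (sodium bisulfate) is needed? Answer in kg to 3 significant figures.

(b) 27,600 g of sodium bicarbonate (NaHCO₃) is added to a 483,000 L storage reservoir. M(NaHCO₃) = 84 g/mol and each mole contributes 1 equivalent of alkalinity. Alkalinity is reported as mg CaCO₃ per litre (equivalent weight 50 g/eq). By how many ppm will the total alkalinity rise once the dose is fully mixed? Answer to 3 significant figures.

(a) Volume: 114 m³ = 114,000 L.
(a) Alkalinity to neutralize: (203 − 97) = 106 mg/L as CaCO₃ × 114,000 L = 12,080 g as CaCO₃.
(a) Equivalents of H⁺ required: 12,080 ÷ 50 g/eq = 241.7 eq = 241.7 mol NaHSO₄.
(a) Mass of NaHSO₄: 241.7 × 120.1 = 29,030 g.

(b) Moles of NaHCO₃: 27,600 g ÷ 84 g/mol = 328.6 mol → 328.6 eq of alkalinity.
(b) As CaCO₃: 328.6 eq × 50 g/eq = 16,430 g.
(b) Rise: 16,430 g / 483,000 L × 1000 = 34.01 mg/L.

(a) 29.0 kg; (b) 34.0 ppm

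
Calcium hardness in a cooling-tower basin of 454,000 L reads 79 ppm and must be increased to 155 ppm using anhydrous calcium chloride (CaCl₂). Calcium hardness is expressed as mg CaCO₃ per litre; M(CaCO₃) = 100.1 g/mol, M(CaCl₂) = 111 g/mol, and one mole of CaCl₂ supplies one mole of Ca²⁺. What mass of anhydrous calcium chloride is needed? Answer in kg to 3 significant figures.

38.3 kg

Hardness to add: (155 − 79) = 76 mg/L as CaCO₃ × 454,000 L = 34,500 g as CaCO₃.
Moles of Ca²⁺ (1 mol Ca²⁺ ≡ 1 mol CaCO₃): 34,500 / 100.1 g/mol = 344.7 mol.
Mass of CaCl₂: 344.7 × 111 = 38,260 g.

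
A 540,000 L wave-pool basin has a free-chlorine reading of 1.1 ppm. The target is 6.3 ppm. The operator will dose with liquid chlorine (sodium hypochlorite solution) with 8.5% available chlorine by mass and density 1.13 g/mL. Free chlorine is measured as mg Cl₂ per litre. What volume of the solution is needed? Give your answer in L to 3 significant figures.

Chlorine deficit: 6.3 − 1.1 = 5.2 ppm = 5.2 mg/L as Cl₂.
Cl₂ equivalent needed: 5.2 mg/L × 540,000 L = 2,808,000 mg = 2808 g.
Product at 8.5% available chlorine: 2808 / 0.085 = 33,040 g.
Volume at density 1.13 g/mL: 33,040 g ÷ 1.13 g/mL = 29,230 mL.

29.2 L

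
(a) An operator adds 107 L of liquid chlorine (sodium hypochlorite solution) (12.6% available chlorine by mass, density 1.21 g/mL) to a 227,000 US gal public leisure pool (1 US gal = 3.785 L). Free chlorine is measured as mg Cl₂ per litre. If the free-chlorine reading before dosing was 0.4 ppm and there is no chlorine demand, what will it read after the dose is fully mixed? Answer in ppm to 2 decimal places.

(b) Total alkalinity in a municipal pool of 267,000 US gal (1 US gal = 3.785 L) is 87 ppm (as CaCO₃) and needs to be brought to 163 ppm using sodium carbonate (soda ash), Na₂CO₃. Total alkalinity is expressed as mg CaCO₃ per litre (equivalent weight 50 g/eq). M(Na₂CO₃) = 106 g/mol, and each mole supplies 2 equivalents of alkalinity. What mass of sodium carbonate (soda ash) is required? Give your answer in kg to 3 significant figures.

(a) 19.39 ppm; (b) 81.4 kg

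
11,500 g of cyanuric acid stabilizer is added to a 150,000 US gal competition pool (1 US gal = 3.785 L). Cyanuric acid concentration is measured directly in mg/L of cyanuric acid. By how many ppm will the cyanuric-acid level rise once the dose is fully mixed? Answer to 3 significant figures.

Volume: 150,000 US gal × 3.785 L/gal = 567,750 L.
Rise: 11,500 g / 567,750 L × 1000 = 20.26 mg/L.

20.3 ppm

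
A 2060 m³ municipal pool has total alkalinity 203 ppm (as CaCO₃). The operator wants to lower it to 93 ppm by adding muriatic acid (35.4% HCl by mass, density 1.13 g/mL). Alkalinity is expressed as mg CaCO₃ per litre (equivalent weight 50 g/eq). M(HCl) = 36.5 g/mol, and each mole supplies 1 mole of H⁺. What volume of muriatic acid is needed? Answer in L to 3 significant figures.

414 L

Volume: 2060 m³ = 2,060,000 L.
Alkalinity to neutralize: (203 − 93) = 110 mg/L as CaCO₃ × 2,060,000 L = 226,600 g as CaCO₃.
Equivalents of H⁺ required: 226,600 ÷ 50 g/eq = 4532 eq = 4532 mol HCl.
Mass of HCl: 4532 × 36.5 = 165,400 g.
Mass of 35.4% solution: 165,400 / 0.354 = 467,300 g.
Volume: 467,300 g ÷ 1.13 g/mL = 413,500 mL.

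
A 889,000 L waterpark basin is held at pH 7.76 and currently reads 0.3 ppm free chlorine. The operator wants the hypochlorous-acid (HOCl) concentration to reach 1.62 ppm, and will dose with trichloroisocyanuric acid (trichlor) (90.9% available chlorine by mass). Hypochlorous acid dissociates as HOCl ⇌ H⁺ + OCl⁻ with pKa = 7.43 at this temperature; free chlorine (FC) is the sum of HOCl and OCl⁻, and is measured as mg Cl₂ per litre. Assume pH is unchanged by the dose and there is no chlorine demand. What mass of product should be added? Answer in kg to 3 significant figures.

4.68 kg

[OCl⁻]/[HOCl] = 10^(pH − pKa) = 10^(7.76 − 7.43) = 2.138; fraction as HOCl = 1/(1 + 2.138) = 0.3187.
Free chlorine required for 1.62 ppm HOCl: 1.62 / 0.3187 = 5.083 ppm.
FC to add: 5.083 − 0.3 = 4.783 mg/L as Cl₂.
Cl₂ equivalent: 4.783 mg/L × 889,000 L = 4253 g.
Product at 90.9% available Cl: 4253 / 0.909 = 4678 g.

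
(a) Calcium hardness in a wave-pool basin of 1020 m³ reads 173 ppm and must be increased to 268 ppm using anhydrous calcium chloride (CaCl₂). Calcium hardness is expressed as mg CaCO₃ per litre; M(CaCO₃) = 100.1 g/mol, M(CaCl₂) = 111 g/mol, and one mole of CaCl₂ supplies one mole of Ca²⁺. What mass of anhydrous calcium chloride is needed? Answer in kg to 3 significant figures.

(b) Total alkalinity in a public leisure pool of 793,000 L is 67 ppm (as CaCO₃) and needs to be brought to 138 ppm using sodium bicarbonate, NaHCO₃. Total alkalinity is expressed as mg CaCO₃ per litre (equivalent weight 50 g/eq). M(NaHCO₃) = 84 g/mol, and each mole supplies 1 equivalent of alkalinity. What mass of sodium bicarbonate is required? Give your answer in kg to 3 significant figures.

(a) 107 kg; (b) 94.6 kg

(a) Volume: 1020 m³ = 1,020,000 L.
(a) Hardness to add: (268 − 173) = 95 mg/L as CaCO₃ × 1,020,000 L = 96,900 g as CaCO₃.
(a) Moles of Ca²⁺ (1 mol Ca²⁺ ≡ 1 mol CaCO₃): 96,900 / 100.1 g/mol = 968 mol.
(a) Mass of CaCl₂: 968 × 111 = 107,500 g.

(b) Alkalinity to add: (138 − 67) = 71 mg/L as CaCO₃ × 793,000 L = 56,300 g as CaCO₃.
(b) Equivalents: 56,300 g ÷ 50 g/eq = 1126 eq.
(b) NaHCO₃ supplies 1 eq per mole → 1126 mol.
(b) Mass: 1126 mol × 84 g/mol = 94,590 g.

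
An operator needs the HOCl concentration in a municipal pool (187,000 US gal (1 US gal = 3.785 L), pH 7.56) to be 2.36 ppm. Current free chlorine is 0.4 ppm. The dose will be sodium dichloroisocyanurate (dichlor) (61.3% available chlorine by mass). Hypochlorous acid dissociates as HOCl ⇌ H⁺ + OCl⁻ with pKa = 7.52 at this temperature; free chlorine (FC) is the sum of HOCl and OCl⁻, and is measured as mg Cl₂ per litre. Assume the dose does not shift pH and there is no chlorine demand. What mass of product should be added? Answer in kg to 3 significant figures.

Volume: 187,000 US gal × 3.785 L/gal = 707,795 L.
[OCl⁻]/[HOCl] = 10^(pH − pKa) = 10^(7.56 − 7.52) = 1.096; fraction as HOCl = 1/(1 + 1.096) = 0.477.
Free chlorine required for 2.36 ppm HOCl: 2.36 / 0.477 = 4.948 ppm.
FC to add: 4.948 − 0.4 = 4.548 mg/L as Cl₂.
Cl₂ equivalent: 4.548 mg/L × 707,795 L = 3219 g.
Product at 61.3% available Cl: 3219 / 0.613 = 5251 g.

5.25 kg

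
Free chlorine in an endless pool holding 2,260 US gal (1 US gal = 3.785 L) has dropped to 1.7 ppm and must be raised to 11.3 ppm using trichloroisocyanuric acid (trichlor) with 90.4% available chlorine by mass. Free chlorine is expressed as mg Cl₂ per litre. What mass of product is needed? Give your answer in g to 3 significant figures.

Volume: 2,260 US gal × 3.785 L/gal = 8,554 L.
Chlorine deficit: 11.3 − 1.7 = 9.6 ppm = 9.6 mg/L as Cl₂.
Cl₂ equivalent needed: 9.6 mg/L × 8,554 L = 82,120 mg = 82.12 g.
Product at 90.4% available chlorine: 82.12 / 0.904 = 90.84 g.

90.8 g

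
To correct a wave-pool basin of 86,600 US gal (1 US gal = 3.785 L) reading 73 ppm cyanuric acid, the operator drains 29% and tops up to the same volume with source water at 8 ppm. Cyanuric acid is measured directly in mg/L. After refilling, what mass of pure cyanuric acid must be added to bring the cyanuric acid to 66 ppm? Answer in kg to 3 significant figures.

Volume: 86,600 US gal × 3.785 L/gal = 327,781 L.
After draining 29% and refilling: 73 × 0.71 + 8 × 0.29 = 54.15 ppm.
Deficit to target: 66 − 54.15 = 11.85 mg/L.
Mass: 11.85 mg/L × 327,781 L = 3884 g cyanuric acid.

3.88 kg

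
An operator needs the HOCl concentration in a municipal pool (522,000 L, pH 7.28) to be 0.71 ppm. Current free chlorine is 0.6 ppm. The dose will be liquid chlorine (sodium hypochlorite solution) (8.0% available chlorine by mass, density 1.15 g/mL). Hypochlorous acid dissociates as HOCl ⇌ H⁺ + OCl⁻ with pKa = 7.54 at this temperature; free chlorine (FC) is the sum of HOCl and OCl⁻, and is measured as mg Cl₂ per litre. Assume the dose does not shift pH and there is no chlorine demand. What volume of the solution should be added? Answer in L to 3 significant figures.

[OCl⁻]/[HOCl] = 10^(pH − pKa) = 10^(7.28 − 7.54) = 0.5495; fraction as HOCl = 1/(1 + 0.5495) = 0.6454.
Free chlorine required for 0.71 ppm HOCl: 0.71 / 0.6454 = 1.1 ppm.
FC to add: 1.1 − 0.6 = 0.5002 mg/L as Cl₂.
Cl₂ equivalent: 0.5002 mg/L × 522,000 L = 261.1 g.
Product at 8.0% available Cl: 261.1 / 0.08 = 3264 g.
Volume: 3264 g ÷ 1.15 g/mL = 2838 mL.

2.84 L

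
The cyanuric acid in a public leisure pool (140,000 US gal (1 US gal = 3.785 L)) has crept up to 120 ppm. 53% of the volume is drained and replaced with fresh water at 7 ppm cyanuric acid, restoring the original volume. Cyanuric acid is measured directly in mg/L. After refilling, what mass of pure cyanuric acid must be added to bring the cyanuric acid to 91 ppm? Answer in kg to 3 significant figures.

16.4 kg

Volume: 140,000 US gal × 3.785 L/gal = 529,900 L.
After draining 53% and refilling: 120 × 0.47 + 7 × 0.53 = 60.11 ppm.
Deficit to target: 91 − 60.11 = 30.89 mg/L.
Mass: 30.89 mg/L × 529,900 L = 16,370 g cyanuric acid.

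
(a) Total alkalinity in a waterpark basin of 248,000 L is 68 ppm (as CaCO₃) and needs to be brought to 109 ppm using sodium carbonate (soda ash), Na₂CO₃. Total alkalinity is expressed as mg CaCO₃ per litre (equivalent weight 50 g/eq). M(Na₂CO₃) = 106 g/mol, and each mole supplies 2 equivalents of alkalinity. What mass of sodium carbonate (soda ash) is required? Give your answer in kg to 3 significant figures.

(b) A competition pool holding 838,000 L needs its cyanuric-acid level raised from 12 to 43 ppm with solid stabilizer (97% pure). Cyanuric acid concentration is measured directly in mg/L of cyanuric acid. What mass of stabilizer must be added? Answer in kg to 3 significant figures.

(a) Alkalinity to add: (109 − 68) = 41 mg/L as CaCO₃ × 248,000 L = 10,170 g as CaCO₃.
(a) Equivalents: 10,170 g ÷ 50 g/eq = 203.4 eq.
(a) Each mole of Na₂CO₃ supplies 2 eq, so 203.4 / 2 = 101.7 mol.
(a) Mass: 101.7 mol × 106 g/mol = 10,780 g.

(b) CYA to add: (43 − 12) = 31 mg/L × 838,000 L = 25,980 g cyanuric acid.
(b) At 97% purity: 25,980 / 0.97 = 26,780 g product.

(a) 10.8 kg; (b) 26.8 kg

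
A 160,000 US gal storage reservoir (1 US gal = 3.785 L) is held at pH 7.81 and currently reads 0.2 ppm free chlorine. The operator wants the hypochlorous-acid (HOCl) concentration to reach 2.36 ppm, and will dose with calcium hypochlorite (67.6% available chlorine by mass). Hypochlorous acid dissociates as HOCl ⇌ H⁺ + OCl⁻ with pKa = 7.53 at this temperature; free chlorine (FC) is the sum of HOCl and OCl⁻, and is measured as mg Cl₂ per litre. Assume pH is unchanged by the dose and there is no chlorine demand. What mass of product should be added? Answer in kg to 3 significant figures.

Volume: 160,000 US gal × 3.785 L/gal = 605,600 L.
[OCl⁻]/[HOCl] = 10^(pH − pKa) = 10^(7.81 − 7.53) = 1.905; fraction as HOCl = 1/(1 + 1.905) = 0.3442.
Free chlorine required for 2.36 ppm HOCl: 2.36 / 0.3442 = 6.857 ppm.
FC to add: 6.857 − 0.2 = 6.657 mg/L as Cl₂.
Cl₂ equivalent: 6.657 mg/L × 605,600 L = 4031 g.
Product at 67.6% available Cl: 4031 / 0.676 = 5964 g.

5.96 kg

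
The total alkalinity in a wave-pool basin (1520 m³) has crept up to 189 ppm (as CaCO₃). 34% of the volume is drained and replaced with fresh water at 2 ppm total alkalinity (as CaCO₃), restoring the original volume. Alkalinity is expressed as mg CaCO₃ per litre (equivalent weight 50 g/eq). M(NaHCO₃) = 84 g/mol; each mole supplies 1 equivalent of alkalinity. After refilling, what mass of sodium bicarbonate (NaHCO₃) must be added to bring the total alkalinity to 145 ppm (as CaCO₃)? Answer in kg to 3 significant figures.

Volume: 1520 m³ = 1,520,000 L.
After draining 34% and refilling: 189 × 0.66 + 2 × 0.34 = 125.42 ppm.
Deficit to target: 145 − 125.42 = 19.58 mg/L.
As CaCO₃: 19.58 mg/L × 1,520,000 L = 29,760 g; ÷ 50 g/eq ÷ 1 = 595.2 mol NaHCO₃.
Mass: 595.2 × 84 = 50,000 g.

50.0 kg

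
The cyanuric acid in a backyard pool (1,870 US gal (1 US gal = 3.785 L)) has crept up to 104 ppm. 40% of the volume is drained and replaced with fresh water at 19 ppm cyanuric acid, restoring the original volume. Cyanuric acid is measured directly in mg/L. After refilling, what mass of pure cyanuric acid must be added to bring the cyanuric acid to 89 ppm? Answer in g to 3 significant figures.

134 g

Volume: 1,870 US gal × 3.785 L/gal = 7,078 L.
After draining 40% and refilling: 104 × 0.60 + 19 × 0.40 = 70 ppm.
Deficit to target: 89 − 70 = 19 mg/L.
Mass: 19 mg/L × 7,078 L = 134.5 g cyanuric acid.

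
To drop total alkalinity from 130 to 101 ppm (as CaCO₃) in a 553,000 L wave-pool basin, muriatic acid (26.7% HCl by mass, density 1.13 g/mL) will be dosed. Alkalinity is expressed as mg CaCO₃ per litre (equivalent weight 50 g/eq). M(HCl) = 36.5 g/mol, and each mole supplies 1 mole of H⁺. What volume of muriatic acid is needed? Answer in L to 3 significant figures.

Alkalinity to neutralize: (130 − 101) = 29 mg/L as CaCO₃ × 553,000 L = 16,040 g as CaCO₃.
Equivalents of H⁺ required: 16,040 ÷ 50 g/eq = 320.7 eq = 320.7 mol HCl.
Mass of HCl: 320.7 × 36.5 = 11,710 g.
Mass of 26.7% solution: 11,710 / 0.267 = 43,850 g.
Volume: 43,850 g ÷ 1.13 g/mL = 38,800 mL.

38.8 L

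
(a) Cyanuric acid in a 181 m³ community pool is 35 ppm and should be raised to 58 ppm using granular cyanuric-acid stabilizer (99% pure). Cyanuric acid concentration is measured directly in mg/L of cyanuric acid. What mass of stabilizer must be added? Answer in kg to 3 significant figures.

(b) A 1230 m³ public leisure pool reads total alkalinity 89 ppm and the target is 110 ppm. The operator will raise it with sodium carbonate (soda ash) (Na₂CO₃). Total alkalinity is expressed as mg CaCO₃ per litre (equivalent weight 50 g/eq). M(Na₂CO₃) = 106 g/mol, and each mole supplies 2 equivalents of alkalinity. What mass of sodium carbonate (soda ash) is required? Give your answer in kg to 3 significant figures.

(a) Volume: 181 m³ = 181,000 L.
(a) CYA to add: (58 − 35) = 23 mg/L × 181,000 L = 4163 g cyanuric acid.
(a) At 99% purity: 4163 / 0.99 = 4205 g product.

(b) Volume: 1230 m³ = 1,230,000 L.
(b) Alkalinity to add: (110 − 89) = 21 mg/L as CaCO₃ × 1,230,000 L = 25,830 g as CaCO₃.
(b) Equivalents: 25,830 g ÷ 50 g/eq = 516.6 eq.
(b) Each mole of Na₂CO₃ supplies 2 eq, so 516.6 / 2 = 258.3 mol.
(b) Mass: 258.3 mol × 106 g/mol = 27,380 g.

(a) 4.21 kg; (b) 27.4 kg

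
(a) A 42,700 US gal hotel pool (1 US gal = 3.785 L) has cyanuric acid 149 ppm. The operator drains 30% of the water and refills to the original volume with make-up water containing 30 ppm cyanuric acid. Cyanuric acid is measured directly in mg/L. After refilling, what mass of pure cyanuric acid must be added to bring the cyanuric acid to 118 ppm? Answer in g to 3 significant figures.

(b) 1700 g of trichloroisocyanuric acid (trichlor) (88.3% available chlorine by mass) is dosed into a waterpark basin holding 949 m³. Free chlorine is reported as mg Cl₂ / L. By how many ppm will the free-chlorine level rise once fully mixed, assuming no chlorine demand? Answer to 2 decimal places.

(a) Volume: 42,700 US gal × 3.785 L/gal = 161,620 L.
(a) After draining 30% and refilling: 149 × 0.70 + 30 × 0.30 = 113.3 ppm.
(a) Deficit to target: 118 − 113.3 = 4.7 mg/L.
(a) Mass: 4.7 mg/L × 161,620 L = 759.6 g cyanuric acid.

(b) Volume: 949 m³ = 949,000 L.
(b) Available chlorine delivered: 1700 g × 0.883 = 1501 g as Cl₂.
(b) Concentration rise: 1501 g / 949,000 L = 1.582 mg/L = 1.58 ppm.

(a) 760 g; (b) 1.58 ppm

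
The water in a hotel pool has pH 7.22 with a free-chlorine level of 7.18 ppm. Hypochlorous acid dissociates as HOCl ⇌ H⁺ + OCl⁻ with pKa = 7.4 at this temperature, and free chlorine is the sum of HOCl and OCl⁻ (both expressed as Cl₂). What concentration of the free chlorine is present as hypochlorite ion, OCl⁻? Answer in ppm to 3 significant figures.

2.86 ppm

[OCl⁻]/[HOCl] = 10^(pH − pKa) = 10^(7.22 − 7.4) = 10^-0.18 = 0.6607.
Fraction as HOCl = 1 / (1 + 0.6607) = 0.6022.
OCl⁻ = (1 − 0.6022) × 7.18 ppm = 2.857 ppm.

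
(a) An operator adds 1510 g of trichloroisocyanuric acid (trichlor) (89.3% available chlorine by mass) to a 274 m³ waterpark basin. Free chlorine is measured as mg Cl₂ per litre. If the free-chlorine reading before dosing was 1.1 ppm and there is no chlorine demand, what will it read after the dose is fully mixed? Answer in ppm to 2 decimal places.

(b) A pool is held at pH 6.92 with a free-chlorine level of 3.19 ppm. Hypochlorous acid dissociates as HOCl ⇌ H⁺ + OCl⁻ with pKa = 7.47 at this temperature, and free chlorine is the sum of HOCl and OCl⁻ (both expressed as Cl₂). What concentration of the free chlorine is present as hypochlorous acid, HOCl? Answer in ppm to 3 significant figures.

(a) 6.02 ppm; (b) 2.49 ppm

(a) Volume: 274 m³ = 274,000 L.
(a) Available chlorine delivered: 1510 g × 0.893 = 1348 g as Cl₂.
(a) Concentration rise: 1348 g / 274,000 L = 4.921 mg/L = 4.92 ppm.
(a) Final FC: 1.1 + 4.92 = 6.02 ppm.

(b) [OCl⁻]/[HOCl] = 10^(pH − pKa) = 10^(6.92 − 7.47) = 10^-0.55 = 0.2818.
(b) Fraction as HOCl = 1 / (1 + 0.2818) = 0.7801.
(b) HOCl = 0.7801 × 3.19 ppm = 2.489 ppm.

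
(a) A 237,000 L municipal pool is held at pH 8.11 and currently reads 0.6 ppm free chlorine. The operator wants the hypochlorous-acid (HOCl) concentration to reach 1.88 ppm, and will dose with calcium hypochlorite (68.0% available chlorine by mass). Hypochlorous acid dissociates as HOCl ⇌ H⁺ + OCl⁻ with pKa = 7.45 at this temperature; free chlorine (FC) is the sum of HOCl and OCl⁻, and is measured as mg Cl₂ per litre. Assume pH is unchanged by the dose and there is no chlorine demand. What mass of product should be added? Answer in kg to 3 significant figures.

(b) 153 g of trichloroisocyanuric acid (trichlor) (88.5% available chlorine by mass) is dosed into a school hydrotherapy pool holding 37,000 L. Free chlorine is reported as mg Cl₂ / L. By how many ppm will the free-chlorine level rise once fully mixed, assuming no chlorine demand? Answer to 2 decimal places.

(a) 3.44 kg; (b) 3.66 ppm

(a) [OCl⁻]/[HOCl] = 10^(pH − pKa) = 10^(8.11 − 7.45) = 4.571; fraction as HOCl = 1/(1 + 4.571) = 0.1795.
(a) Free chlorine required for 1.88 ppm HOCl: 1.88 / 0.1795 = 10.47 ppm.
(a) FC to add: 10.47 − 0.6 = 9.873 mg/L as Cl₂.
(a) Cl₂ equivalent: 9.873 mg/L × 237,000 L = 2340 g.
(a) Product at 68.0% available Cl: 2340 / 0.68 = 3441 g.

(b) Available chlorine delivered: 153 g × 0.885 = 135.4 g as Cl₂.
(b) Concentration rise: 135.4 g / 37,000 L = 3.66 mg/L = 3.66 ppm.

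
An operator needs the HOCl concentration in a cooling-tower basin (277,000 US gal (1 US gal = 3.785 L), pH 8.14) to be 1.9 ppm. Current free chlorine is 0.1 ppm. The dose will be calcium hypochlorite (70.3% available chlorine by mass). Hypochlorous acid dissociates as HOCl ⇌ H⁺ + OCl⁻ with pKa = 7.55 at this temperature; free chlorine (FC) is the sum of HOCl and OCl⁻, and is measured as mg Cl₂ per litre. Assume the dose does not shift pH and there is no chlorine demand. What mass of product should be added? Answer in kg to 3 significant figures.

Volume: 277,000 US gal × 3.785 L/gal = 1,048,445 L.
[OCl⁻]/[HOCl] = 10^(pH − pKa) = 10^(8.14 − 7.55) = 3.89; fraction as HOCl = 1/(1 + 3.89) = 0.2045.
Free chlorine required for 1.9 ppm HOCl: 1.9 / 0.2045 = 9.292 ppm.
FC to add: 9.292 − 0.1 = 9.192 mg/L as Cl₂.
Cl₂ equivalent: 9.192 mg/L × 1,048,445 L = 9637 g.
Product at 70.3% available Cl: 9637 / 0.703 = 13,710 g.

13.7 kg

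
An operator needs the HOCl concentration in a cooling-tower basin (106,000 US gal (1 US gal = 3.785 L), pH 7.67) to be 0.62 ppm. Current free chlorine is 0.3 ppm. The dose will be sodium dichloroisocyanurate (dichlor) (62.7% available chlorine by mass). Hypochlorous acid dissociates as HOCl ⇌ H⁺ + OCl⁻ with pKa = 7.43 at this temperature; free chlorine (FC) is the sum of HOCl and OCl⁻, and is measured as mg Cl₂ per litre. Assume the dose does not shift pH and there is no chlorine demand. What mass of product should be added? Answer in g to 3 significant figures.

894 g

Volume: 106,000 US gal × 3.785 L/gal = 401,210 L.
[OCl⁻]/[HOCl] = 10^(pH − pKa) = 10^(7.67 − 7.43) = 1.738; fraction as HOCl = 1/(1 + 1.738) = 0.3653.
Free chlorine required for 0.62 ppm HOCl: 0.62 / 0.3653 = 1.697 ppm.
FC to add: 1.697 − 0.3 = 1.397 mg/L as Cl₂.
Cl₂ equivalent: 1.397 mg/L × 401,210 L = 560.7 g.
Product at 62.7% available Cl: 560.7 / 0.627 = 894.2 g.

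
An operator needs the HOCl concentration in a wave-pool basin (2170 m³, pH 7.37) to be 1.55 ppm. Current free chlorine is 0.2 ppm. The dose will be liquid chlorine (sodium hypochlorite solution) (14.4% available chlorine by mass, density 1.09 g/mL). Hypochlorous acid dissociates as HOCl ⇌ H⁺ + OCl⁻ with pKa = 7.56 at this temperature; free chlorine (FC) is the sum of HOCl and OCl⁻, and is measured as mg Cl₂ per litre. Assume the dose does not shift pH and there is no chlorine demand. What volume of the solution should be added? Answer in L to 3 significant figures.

32.5 L

Volume: 2170 m³ = 2,170,000 L.
[OCl⁻]/[HOCl] = 10^(pH − pKa) = 10^(7.37 − 7.56) = 0.6457; fraction as HOCl = 1/(1 + 0.6457) = 0.6077.
Free chlorine required for 1.55 ppm HOCl: 1.55 / 0.6077 = 2.551 ppm.
FC to add: 2.551 − 0.2 = 2.351 mg/L as Cl₂.
Cl₂ equivalent: 2.351 mg/L × 2,170,000 L = 5101 g.
Product at 14.4% available Cl: 5101 / 0.144 = 35,420 g.
Volume: 35,420 g ÷ 1.09 g/mL = 32,500 mL.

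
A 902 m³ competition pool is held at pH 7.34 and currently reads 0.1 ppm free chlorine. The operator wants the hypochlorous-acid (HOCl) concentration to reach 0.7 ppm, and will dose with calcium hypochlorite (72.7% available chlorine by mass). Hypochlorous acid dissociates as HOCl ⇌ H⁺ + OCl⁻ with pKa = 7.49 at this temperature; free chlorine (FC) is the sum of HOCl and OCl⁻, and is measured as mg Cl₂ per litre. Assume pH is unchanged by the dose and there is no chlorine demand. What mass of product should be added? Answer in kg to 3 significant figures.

Volume: 902 m³ = 902,000 L.
[OCl⁻]/[HOCl] = 10^(pH − pKa) = 10^(7.34 − 7.49) = 0.7079; fraction as HOCl = 1/(1 + 0.7079) = 0.5855.
Free chlorine required for 0.7 ppm HOCl: 0.7 / 0.5855 = 1.196 ppm.
FC to add: 1.196 − 0.1 = 1.096 mg/L as Cl₂.
Cl₂ equivalent: 1.096 mg/L × 902,000 L = 988.2 g.
Product at 72.7% available Cl: 988.2 / 0.727 = 1359 g.

1.36 kg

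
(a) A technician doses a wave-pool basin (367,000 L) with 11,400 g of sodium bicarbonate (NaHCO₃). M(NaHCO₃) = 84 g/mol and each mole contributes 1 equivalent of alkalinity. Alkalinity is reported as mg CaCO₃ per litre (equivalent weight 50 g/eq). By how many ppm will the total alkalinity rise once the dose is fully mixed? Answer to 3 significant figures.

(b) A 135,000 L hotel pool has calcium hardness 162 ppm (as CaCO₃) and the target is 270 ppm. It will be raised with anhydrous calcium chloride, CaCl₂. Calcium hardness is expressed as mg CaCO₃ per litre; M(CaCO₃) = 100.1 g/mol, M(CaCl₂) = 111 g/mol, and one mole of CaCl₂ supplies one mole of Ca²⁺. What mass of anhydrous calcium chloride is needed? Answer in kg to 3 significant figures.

(a) 18.5 ppm; (b) 16.2 kg

(a) Moles of NaHCO₃: 11,400 g ÷ 84 g/mol = 135.7 mol → 135.7 eq of alkalinity.
(a) As CaCO₃: 135.7 eq × 50 g/eq = 6786 g.
(a) Rise: 6786 g / 367,000 L × 1000 = 18.49 mg/L.

(b) Hardness to add: (270 − 162) = 108 mg/L as CaCO₃ × 135,000 L = 14,580 g as CaCO₃.
(b) Moles of Ca²⁺ (1 mol Ca²⁺ ≡ 1 mol CaCO₃): 14,580 / 100.1 g/mol = 145.7 mol.
(b) Mass of CaCl₂: 145.7 × 111 = 16,170 g.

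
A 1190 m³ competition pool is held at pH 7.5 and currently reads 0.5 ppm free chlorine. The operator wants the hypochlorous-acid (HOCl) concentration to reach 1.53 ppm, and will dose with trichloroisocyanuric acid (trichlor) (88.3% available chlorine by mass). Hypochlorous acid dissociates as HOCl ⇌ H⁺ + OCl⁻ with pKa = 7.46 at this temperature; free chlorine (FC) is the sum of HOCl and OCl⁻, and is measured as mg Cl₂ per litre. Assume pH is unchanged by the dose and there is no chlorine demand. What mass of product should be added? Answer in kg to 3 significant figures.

3.65 kg

Volume: 1190 m³ = 1,190,000 L.
[OCl⁻]/[HOCl] = 10^(pH − pKa) = 10^(7.5 − 7.46) = 1.096; fraction as HOCl = 1/(1 + 1.096) = 0.477.
Free chlorine required for 1.53 ppm HOCl: 1.53 / 0.477 = 3.208 ppm.
FC to add: 3.208 − 0.5 = 2.708 mg/L as Cl₂.
Cl₂ equivalent: 2.708 mg/L × 1,190,000 L = 3222 g.
Product at 88.3% available Cl: 3222 / 0.883 = 3649 g.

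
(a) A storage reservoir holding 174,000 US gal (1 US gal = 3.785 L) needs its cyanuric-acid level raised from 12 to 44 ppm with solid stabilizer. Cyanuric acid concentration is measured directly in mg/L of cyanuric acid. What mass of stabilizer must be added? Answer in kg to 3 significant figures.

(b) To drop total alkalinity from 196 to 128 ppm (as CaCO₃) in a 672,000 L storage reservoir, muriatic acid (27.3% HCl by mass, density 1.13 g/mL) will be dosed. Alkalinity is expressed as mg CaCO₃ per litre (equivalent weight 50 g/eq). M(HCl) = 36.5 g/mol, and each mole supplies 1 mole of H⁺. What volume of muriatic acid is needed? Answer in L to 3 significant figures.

(a) Volume: 174,000 US gal × 3.785 L/gal = 658,590 L.
(a) CYA to add: (44 − 12) = 32 mg/L × 658,590 L = 21,070 g cyanuric acid.

(b) Alkalinity to neutralize: (196 − 128) = 68 mg/L as CaCO₃ × 672,000 L = 45,700 g as CaCO₃.
(b) Equivalents of H⁺ required: 45,700 ÷ 50 g/eq = 913.9 eq = 913.9 mol HCl.
(b) Mass of HCl: 913.9 × 36.5 = 33,360 g.
(b) Mass of 27.3% solution: 33,360 / 0.273 = 122,200 g.
(b) Volume: 122,200 g ÷ 1.13 g/mL = 108,100 mL.

(a) 21.1 kg; (b) 108 L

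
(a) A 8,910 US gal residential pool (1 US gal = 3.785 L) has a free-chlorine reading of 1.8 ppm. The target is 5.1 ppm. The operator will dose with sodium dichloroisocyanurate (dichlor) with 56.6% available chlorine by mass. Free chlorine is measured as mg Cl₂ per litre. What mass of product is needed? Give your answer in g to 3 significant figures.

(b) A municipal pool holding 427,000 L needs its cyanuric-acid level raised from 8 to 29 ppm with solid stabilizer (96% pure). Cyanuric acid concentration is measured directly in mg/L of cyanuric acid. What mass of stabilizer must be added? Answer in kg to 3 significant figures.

(a) Volume: 8,910 US gal × 3.785 L/gal = 33,724 L.
(a) Chlorine deficit: 5.1 − 1.8 = 3.3 ppm = 3.3 mg/L as Cl₂.
(a) Cl₂ equivalent needed: 3.3 mg/L × 33,724 L = 111,300 mg = 111.3 g.
(a) Product at 56.6% available chlorine: 111.3 / 0.566 = 196.6 g.

(b) CYA to add: (29 − 8) = 21 mg/L × 427,000 L = 8967 g cyanuric acid.
(b) At 96% purity: 8967 / 0.96 = 9341 g product.

(a) 197 g; (b) 9.34 kg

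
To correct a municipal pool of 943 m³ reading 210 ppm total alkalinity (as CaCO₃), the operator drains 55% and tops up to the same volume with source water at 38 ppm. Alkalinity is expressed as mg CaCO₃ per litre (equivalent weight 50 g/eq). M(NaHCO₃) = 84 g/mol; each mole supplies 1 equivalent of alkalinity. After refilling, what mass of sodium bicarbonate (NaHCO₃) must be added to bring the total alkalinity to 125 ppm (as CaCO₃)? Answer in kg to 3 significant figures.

Volume: 943 m³ = 943,000 L.
After draining 55% and refilling: 210 × 0.45 + 38 × 0.55 = 115.4 ppm.
Deficit to target: 125 − 115.4 = 9.6 mg/L.
As CaCO₃: 9.6 mg/L × 943,000 L = 9053 g; ÷ 50 g/eq ÷ 1 = 181.1 mol NaHCO₃.
Mass: 181.1 × 84 = 15,210 g.

15.2 kg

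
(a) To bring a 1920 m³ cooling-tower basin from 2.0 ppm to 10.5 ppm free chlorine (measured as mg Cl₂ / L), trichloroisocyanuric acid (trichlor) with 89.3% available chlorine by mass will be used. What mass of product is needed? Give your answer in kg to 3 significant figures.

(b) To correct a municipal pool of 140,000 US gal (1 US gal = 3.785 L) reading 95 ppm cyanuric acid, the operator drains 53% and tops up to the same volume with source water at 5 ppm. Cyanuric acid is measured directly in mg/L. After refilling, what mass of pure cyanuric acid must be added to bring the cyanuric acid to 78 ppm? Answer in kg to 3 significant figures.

(a) Volume: 1920 m³ = 1,920,000 L.
(a) Chlorine deficit: 10.5 − 2.0 = 8.5 ppm = 8.5 mg/L as Cl₂.
(a) Cl₂ equivalent needed: 8.5 mg/L × 1,920,000 L = 16,320,000 mg = 16,320 g.
(a) Product at 89.3% available chlorine: 16,320 / 0.893 = 18,280 g.

(b) Volume: 140,000 US gal × 3.785 L/gal = 529,900 L.
(b) After draining 53% and refilling: 95 × 0.47 + 5 × 0.53 = 47.3 ppm.
(b) Deficit to target: 78 − 47.3 = 30.7 mg/L.
(b) Mass: 30.7 mg/L × 529,900 L = 16,270 g cyanuric acid.

(a) 18.3 kg; (b) 16.3 kg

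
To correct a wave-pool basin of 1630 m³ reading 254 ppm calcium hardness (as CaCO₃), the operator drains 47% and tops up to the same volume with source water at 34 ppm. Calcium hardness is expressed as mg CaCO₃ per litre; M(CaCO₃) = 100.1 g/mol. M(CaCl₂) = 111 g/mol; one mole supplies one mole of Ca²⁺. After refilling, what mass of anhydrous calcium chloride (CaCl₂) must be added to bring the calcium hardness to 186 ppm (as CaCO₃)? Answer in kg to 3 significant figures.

64.0 kg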